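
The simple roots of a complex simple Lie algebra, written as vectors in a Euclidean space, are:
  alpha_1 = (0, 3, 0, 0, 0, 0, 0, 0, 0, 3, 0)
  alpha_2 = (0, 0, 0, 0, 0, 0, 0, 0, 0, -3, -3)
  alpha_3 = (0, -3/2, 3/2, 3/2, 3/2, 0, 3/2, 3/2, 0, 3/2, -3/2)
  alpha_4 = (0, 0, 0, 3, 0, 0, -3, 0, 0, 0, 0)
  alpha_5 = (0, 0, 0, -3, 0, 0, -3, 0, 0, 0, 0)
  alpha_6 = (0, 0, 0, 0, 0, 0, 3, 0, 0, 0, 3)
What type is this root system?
Compute the Cartan integers a_ij = 2(alpha_i, alpha_j)/(alpha_j, alpha_j); the resulting 6x6 Cartan matrix is
[[2, -1, 0, 0, 0, 0], [-1, 2, 0, 0, 0, -1], [0, 0, 2, 0, -1, 0], [0, 0, 0, 2, 0, -1], [0, 0, -1, 0, 2, -1], [0, -1, 0, -1, -1, 2]].
All simple roots have the same length, so the diagram is simply laced. The associated Dynkin diagram is a chain of 5 nodes with one extra node attached to the third node from one end (E_6), so the type is E_6.

E_6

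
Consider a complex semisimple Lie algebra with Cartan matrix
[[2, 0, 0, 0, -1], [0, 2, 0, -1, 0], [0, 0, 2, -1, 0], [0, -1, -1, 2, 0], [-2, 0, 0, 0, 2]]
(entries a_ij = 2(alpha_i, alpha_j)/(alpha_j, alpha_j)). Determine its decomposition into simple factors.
The diagram associated to this matrix has two connected components: the simple roots {alpha_2, alpha_3, alpha_4} form a chain of 3 nodes with single edges (A_3), and {alpha_1, alpha_5} form a chain of 2 nodes with a double edge at one end; the terminal node there is the unique short simple root (B_2). A semisimple Lie algebra decomposes uniquely as the direct sum of simple ideals, one per connected component of its Dynkin diagram, so g ≅ A_3 ⊕ B_2 (dimension 15 + 10 = 25).

type A_3 ⊕ type B_2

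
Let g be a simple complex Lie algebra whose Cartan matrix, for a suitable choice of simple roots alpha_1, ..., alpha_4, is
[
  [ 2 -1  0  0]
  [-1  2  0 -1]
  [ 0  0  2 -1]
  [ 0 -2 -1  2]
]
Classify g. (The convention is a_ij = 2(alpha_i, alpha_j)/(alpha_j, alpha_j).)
F_4

The matrix has rank 4 with 2's on the diagonal. Reading the off-diagonal entries as Dynkin edges (a single edge where a_ij = a_ji = -1; a double or triple edge where a_ij * a_ji = 2 or 3), the diagram is a chain of 4 nodes with a double edge between the middle two (F_4). One simple-root ordering that puts it in standard form is (alpha_3, alpha_4, alpha_2, alpha_1). So the algebra is type F_4.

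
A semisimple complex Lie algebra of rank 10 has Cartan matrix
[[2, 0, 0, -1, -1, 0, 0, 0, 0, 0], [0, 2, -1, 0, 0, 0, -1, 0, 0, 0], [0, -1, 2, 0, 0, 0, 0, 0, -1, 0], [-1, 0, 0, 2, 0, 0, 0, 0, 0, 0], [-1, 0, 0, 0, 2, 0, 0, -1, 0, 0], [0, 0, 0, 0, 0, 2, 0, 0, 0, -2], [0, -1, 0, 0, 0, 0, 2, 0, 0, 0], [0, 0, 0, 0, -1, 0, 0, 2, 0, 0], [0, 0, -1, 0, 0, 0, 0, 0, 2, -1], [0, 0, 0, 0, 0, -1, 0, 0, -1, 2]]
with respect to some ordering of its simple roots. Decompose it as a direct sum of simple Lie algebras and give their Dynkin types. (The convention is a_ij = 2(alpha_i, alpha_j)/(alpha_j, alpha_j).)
The diagram associated to this matrix has two connected components: the simple roots {alpha_1, alpha_4, alpha_5, alpha_8} form a chain of 4 nodes with single edges (A_4), and {alpha_2, alpha_3, alpha_6, alpha_7, alpha_9, alpha_10} form a chain of 6 nodes with a double edge at one end; the terminal node there is the unique long simple root (C_6). A semisimple Lie algebra decomposes uniquely as the direct sum of simple ideals, one per connected component of its Dynkin diagram, so g ≅ A_4 ⊕ C_6 (dimension 24 + 78 = 102).

type A_4 ⊕ type C_6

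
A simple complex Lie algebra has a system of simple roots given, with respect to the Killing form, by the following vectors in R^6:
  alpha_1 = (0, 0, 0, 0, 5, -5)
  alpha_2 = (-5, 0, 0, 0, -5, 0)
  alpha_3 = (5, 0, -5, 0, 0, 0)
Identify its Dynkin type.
A_3 (sl(4))

Compute the Cartan integers a_ij = 2(alpha_i, alpha_j)/(alpha_j, alpha_j); the resulting 3x3 Cartan matrix is
[[2, -1, 0], [-1, 2, -1], [0, -1, 2]].
All simple roots have the same length, so the diagram is simply laced. The associated Dynkin diagram is a chain of 3 nodes with single edges (A_3), so the type is A_3 (the algebra sl(4)).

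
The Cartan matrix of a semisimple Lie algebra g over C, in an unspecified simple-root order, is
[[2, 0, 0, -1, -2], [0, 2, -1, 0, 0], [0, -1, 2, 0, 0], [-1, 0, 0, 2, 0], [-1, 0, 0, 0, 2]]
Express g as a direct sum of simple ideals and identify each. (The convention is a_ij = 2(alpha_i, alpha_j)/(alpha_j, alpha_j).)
A2 + B3

The diagram associated to this matrix has two connected components: the simple roots {alpha_2, alpha_3} form a chain of 2 nodes with single edges (A_2), and {alpha_1, alpha_4, alpha_5} form a chain of 3 nodes with a double edge at one end; the terminal node there is the unique short simple root (B_3). A semisimple Lie algebra decomposes uniquely as the direct sum of simple ideals, one per connected component of its Dynkin diagram, so g ≅ A_2 ⊕ B_3 (dimension 8 + 21 = 29).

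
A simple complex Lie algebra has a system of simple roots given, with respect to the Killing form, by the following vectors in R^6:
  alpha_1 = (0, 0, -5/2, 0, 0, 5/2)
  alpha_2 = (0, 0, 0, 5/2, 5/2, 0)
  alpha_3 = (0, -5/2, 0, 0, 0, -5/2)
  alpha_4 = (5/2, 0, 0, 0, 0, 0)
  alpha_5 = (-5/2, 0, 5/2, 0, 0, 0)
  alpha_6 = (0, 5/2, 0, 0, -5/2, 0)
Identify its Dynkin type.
B6

Compute the Cartan integers a_ij = 2(alpha_i, alpha_j)/(alpha_j, alpha_j); the resulting 6x6 Cartan matrix is
[[2, 0, -1, 0, -1, 0], [0, 2, 0, 0, 0, -1], [-1, 0, 2, 0, 0, -1], [0, 0, 0, 2, -1, 0], [-1, 0, 0, -2, 2, 0], [0, -1, -1, 0, 0, 2]].
The roots have two lengths (squared-length ratio 2:1); the short ones are alpha_{4}. The associated Dynkin diagram is a chain of 6 nodes with a double edge at one end; the terminal node there is the unique short simple root (B_6), so the type is B_6 (the algebra so(13)).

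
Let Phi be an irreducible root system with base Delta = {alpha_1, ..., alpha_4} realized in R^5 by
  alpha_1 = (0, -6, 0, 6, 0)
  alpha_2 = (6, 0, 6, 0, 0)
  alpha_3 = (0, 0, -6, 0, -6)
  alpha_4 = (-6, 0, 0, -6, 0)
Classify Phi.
A_4

Compute the Cartan integers a_ij = 2(alpha_i, alpha_j)/(alpha_j, alpha_j); the resulting 4x4 Cartan matrix is
[[2, 0, 0, -1], [0, 2, -1, -1], [0, -1, 2, 0], [-1, -1, 0, 2]].
All simple roots have the same length, so the diagram is simply laced. The associated Dynkin diagram is a chain of 4 nodes with single edges (A_4), so the type is A_4 (the algebra sl(5)).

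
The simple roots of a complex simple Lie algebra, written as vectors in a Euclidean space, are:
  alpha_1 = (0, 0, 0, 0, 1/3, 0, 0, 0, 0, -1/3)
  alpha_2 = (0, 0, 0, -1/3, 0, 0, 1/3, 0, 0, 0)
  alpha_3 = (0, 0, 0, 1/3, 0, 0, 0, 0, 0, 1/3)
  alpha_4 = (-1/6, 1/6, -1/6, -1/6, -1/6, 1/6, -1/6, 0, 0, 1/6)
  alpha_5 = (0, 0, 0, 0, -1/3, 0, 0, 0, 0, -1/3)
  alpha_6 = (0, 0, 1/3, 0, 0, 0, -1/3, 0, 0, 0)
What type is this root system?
E_6

Compute the Cartan integers a_ij = 2(alpha_i, alpha_j)/(alpha_j, alpha_j); the resulting 6x6 Cartan matrix is
[[2, 0, -1, -1, 0, 0], [0, 2, -1, 0, 0, -1], [-1, -1, 2, 0, -1, 0], [-1, 0, 0, 2, 0, 0], [0, 0, -1, 0, 2, 0], [0, -1, 0, 0, 0, 2]].
All simple roots have the same length, so the diagram is simply laced. The associated Dynkin diagram is a chain of 5 nodes with one extra node attached to the third node from one end (E_6), so the type is E_6.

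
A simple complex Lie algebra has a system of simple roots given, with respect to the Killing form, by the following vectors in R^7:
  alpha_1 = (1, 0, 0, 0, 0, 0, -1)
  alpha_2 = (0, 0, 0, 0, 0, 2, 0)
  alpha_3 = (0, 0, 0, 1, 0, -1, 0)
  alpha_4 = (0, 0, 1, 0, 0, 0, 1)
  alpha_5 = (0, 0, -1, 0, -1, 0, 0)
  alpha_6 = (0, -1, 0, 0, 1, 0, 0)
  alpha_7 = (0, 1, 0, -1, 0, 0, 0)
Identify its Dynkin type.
Compute the Cartan integers a_ij = 2(alpha_i, alpha_j)/(alpha_j, alpha_j); the resulting 7x7 Cartan matrix is
[[2, 0, 0, -1, 0, 0, 0], [0, 2, -2, 0, 0, 0, 0], [0, -1, 2, 0, 0, 0, -1], [-1, 0, 0, 2, -1, 0, 0], [0, 0, 0, -1, 2, -1, 0], [0, 0, 0, 0, -1, 2, -1], [0, 0, -1, 0, 0, -1, 2]].
The roots have two lengths (squared-length ratio 2:1); the short ones are alpha_{1,3,4,5,6,7}. The associated Dynkin diagram is a chain of 7 nodes with a double edge at one end; the terminal node there is the unique long simple root (C_7), so the type is C_7 (the algebra sp(14)).

C_7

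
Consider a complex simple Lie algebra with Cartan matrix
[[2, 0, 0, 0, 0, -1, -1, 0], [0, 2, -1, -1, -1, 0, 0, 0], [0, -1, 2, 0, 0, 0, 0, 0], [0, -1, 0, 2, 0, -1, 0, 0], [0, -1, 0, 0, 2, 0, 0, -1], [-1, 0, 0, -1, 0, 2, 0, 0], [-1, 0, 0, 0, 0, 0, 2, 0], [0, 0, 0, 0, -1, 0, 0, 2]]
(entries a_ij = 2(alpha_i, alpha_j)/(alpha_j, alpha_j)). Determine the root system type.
The matrix has rank 8 with 2's on the diagonal. Reading the off-diagonal entries as Dynkin edges (a single edge where a_ij = a_ji = -1; a double or triple edge where a_ij * a_ji = 2 or 3), the diagram is a chain of 7 nodes with one extra node attached to the third node from one end (E_8). One simple-root ordering that puts it in standard form is (alpha_8, alpha_3, alpha_5, alpha_2, alpha_4, alpha_6, alpha_1, alpha_7). So the algebra is type E_8.

E_8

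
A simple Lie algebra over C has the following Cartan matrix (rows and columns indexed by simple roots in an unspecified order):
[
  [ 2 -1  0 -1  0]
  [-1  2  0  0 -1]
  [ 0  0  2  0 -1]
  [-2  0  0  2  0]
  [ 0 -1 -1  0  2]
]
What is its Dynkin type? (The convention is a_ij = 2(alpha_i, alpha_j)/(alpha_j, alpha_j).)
The matrix has rank 5 with 2's on the diagonal. Reading the off-diagonal entries as Dynkin edges (a single edge where a_ij = a_ji = -1; a double or triple edge where a_ij * a_ji = 2 or 3), the diagram is a chain of 5 nodes with a double edge at one end; the terminal node there is the unique long simple root (C_5). One simple-root ordering that puts it in standard form is (alpha_3, alpha_5, alpha_2, alpha_1, alpha_4). So the algebra is type C_5, i.e. sp(10).

C_5 (sp(10))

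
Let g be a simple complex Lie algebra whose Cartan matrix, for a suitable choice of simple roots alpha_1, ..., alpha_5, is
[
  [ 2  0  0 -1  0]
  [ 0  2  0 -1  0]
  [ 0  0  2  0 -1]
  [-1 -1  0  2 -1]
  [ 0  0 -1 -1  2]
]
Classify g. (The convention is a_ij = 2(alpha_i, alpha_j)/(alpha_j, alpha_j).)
The matrix has rank 5 with 2's on the diagonal. Reading the off-diagonal entries as Dynkin edges (a single edge where a_ij = a_ji = -1; a double or triple edge where a_ij * a_ji = 2 or 3), the diagram is a chain of 3 nodes with a fork of two nodes at one end (D_5). One simple-root ordering that puts it in standard form is (alpha_3, alpha_5, alpha_4, alpha_1, alpha_2). So the algebra is type D_5, i.e. so(10).

type D_5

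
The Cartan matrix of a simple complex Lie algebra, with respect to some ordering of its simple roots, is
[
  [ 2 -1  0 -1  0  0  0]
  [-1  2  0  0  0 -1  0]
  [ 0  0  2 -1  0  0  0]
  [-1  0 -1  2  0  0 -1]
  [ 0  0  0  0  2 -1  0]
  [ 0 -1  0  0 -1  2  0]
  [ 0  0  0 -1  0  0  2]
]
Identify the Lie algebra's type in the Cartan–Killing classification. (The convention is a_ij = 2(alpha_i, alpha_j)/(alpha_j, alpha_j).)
The matrix has rank 7 with 2's on the diagonal. Reading the off-diagonal entries as Dynkin edges (a single edge where a_ij = a_ji = -1; a double or triple edge where a_ij * a_ji = 2 or 3), the diagram is a chain of 5 nodes with a fork of two nodes at one end (D_7). One simple-root ordering that puts it in standard form is (alpha_5, alpha_6, alpha_2, alpha_1, alpha_4, alpha_3, alpha_7). So the algebra is type D_7, i.e. so(14).

D7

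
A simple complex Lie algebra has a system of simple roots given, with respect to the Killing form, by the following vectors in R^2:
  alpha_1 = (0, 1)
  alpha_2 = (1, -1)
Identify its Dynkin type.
B2

Compute the Cartan integers a_ij = 2(alpha_i, alpha_j)/(alpha_j, alpha_j); the resulting 2x2 Cartan matrix is
[[2, -1], [-2, 2]].
The roots have two lengths (squared-length ratio 2:1); the short ones are alpha_{1}. The associated Dynkin diagram is a chain of 2 nodes with a double edge at one end; the terminal node there is the unique short simple root (B_2), so the type is B_2 (the algebra so(5)).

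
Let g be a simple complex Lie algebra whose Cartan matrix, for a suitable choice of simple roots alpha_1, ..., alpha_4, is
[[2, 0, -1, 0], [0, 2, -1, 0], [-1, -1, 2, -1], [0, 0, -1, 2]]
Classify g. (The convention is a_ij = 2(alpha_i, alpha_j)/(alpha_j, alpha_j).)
The matrix has rank 4 with 2's on the diagonal. Reading the off-diagonal entries as Dynkin edges (a single edge where a_ij = a_ji = -1; a double or triple edge where a_ij * a_ji = 2 or 3), the diagram is a chain of 2 nodes with a fork of two nodes at one end (D_4). One simple-root ordering that puts it in standard form is (alpha_2, alpha_3, alpha_4, alpha_1). So the algebra is type D_4, i.e. so(8).

D_4 (so(8))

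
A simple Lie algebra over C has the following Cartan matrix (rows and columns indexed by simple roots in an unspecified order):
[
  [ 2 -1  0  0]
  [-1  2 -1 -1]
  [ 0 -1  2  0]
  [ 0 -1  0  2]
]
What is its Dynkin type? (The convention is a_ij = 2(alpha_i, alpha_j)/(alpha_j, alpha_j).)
The matrix has rank 4 with 2's on the diagonal. Reading the off-diagonal entries as Dynkin edges (a single edge where a_ij = a_ji = -1; a double or triple edge where a_ij * a_ji = 2 or 3), the diagram is a chain of 2 nodes with a fork of two nodes at one end (D_4). One simple-root ordering that puts it in standard form is (alpha_1, alpha_2, alpha_4, alpha_3). So the algebra is type D_4, i.e. so(8).

type D_4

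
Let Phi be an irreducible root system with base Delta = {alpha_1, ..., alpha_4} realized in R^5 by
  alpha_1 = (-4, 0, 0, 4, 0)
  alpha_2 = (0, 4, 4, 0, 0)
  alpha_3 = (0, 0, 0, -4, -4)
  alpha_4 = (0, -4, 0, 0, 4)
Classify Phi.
type A_4

Compute the Cartan integers a_ij = 2(alpha_i, alpha_j)/(alpha_j, alpha_j); the resulting 4x4 Cartan matrix is
[[2, 0, -1, 0], [0, 2, 0, -1], [-1, 0, 2, -1], [0, -1, -1, 2]].
All simple roots have the same length, so the diagram is simply laced. The associated Dynkin diagram is a chain of 4 nodes with single edges (A_4), so the type is A_4 (the algebra sl(5)).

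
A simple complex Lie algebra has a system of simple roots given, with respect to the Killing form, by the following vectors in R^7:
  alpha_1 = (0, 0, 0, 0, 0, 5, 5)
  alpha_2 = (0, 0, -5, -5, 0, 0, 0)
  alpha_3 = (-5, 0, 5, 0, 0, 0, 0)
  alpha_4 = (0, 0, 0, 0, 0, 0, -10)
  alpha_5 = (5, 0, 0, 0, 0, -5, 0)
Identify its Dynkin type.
C5

Compute the Cartan integers a_ij = 2(alpha_i, alpha_j)/(alpha_j, alpha_j); the resulting 5x5 Cartan matrix is
[[2, 0, 0, -1, -1], [0, 2, -1, 0, 0], [0, -1, 2, 0, -1], [-2, 0, 0, 2, 0], [-1, 0, -1, 0, 2]].
The roots have two lengths (squared-length ratio 2:1); the short ones are alpha_{1,2,3,5}. The associated Dynkin diagram is a chain of 5 nodes with a double edge at one end; the terminal node there is the unique long simple root (C_5), so the type is C_5 (the algebra sp(10)).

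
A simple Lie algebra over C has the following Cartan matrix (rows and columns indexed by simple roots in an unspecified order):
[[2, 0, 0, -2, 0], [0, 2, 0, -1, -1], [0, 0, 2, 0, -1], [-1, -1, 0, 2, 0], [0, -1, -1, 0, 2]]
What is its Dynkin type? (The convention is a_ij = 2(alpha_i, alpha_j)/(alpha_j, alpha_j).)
The matrix has rank 5 with 2's on the diagonal. Reading the off-diagonal entries as Dynkin edges (a single edge where a_ij = a_ji = -1; a double or triple edge where a_ij * a_ji = 2 or 3), the diagram is a chain of 5 nodes with a double edge at one end; the terminal node there is the unique long simple root (C_5). One simple-root ordering that puts it in standard form is (alpha_3, alpha_5, alpha_2, alpha_4, alpha_1). So the algebra is type C_5, i.e. sp(10).

C_5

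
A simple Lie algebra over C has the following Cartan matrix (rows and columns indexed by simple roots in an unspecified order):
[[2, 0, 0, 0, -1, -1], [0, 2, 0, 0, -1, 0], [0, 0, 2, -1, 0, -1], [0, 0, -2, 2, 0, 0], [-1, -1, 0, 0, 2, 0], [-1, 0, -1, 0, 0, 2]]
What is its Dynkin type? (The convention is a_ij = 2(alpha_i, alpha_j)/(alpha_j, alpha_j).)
C_6 (sp(12))

The matrix has rank 6 with 2's on the diagonal. Reading the off-diagonal entries as Dynkin edges (a single edge where a_ij = a_ji = -1; a double or triple edge where a_ij * a_ji = 2 or 3), the diagram is a chain of 6 nodes with a double edge at one end; the terminal node there is the unique long simple root (C_6). One simple-root ordering that puts it in standard form is (alpha_2, alpha_5, alpha_1, alpha_6, alpha_3, alpha_4). So the algebra is type C_6, i.e. sp(12).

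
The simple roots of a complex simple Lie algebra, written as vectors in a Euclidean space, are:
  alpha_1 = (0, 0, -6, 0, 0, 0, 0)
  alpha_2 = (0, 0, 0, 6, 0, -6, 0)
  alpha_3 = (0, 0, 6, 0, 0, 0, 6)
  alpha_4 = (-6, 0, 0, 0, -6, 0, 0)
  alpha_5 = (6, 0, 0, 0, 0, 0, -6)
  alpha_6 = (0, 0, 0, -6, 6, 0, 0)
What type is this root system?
B6

Compute the Cartan integers a_ij = 2(alpha_i, alpha_j)/(alpha_j, alpha_j); the resulting 6x6 Cartan matrix is
[[2, 0, -1, 0, 0, 0], [0, 2, 0, 0, 0, -1], [-2, 0, 2, 0, -1, 0], [0, 0, 0, 2, -1, -1], [0, 0, -1, -1, 2, 0], [0, -1, 0, -1, 0, 2]].
The roots have two lengths (squared-length ratio 2:1); the short ones are alpha_{1}. The associated Dynkin diagram is a chain of 6 nodes with a double edge at one end; the terminal node there is the unique short simple root (B_6), so the type is B_6 (the algebra so(13)).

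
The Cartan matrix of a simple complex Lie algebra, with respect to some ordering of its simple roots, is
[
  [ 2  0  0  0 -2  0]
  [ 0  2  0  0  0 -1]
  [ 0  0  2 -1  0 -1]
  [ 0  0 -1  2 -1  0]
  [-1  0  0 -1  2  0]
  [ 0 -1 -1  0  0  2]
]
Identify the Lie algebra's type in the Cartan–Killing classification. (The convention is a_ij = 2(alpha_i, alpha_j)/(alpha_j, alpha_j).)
C_6

The matrix has rank 6 with 2's on the diagonal. Reading the off-diagonal entries as Dynkin edges (a single edge where a_ij = a_ji = -1; a double or triple edge where a_ij * a_ji = 2 or 3), the diagram is a chain of 6 nodes with a double edge at one end; the terminal node there is the unique long simple root (C_6). One simple-root ordering that puts it in standard form is (alpha_2, alpha_6, alpha_3, alpha_4, alpha_5, alpha_1). So the algebra is type C_6, i.e. sp(12).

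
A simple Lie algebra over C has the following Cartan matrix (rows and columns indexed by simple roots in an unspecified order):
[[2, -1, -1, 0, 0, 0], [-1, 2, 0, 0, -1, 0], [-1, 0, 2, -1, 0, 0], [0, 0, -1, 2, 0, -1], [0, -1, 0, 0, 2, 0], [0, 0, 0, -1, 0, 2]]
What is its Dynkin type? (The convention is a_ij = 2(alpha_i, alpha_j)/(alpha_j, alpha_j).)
A_6 (sl(7))

The matrix has rank 6 with 2's on the diagonal. Reading the off-diagonal entries as Dynkin edges (a single edge where a_ij = a_ji = -1; a double or triple edge where a_ij * a_ji = 2 or 3), the diagram is a chain of 6 nodes with single edges (A_6). One simple-root ordering that puts it in standard form is (alpha_6, alpha_4, alpha_3, alpha_1, alpha_2, alpha_5). So the algebra is type A_6, i.e. sl(7).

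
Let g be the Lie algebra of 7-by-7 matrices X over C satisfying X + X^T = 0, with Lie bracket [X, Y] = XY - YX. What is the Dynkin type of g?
B_3 (so(7))

This is so(7) with 7 odd, which has dimension 7(7-1)/2 = 21 and rank (7-1)/2 = 3. In the classification of classical Lie algebras, the orthogonal algebra so(2n+1) in an odd number of variables has type B_n; here n = 3, so the Dynkin diagram is a chain of 3 nodes with a double edge at one end; the terminal node there is the unique short simple root (B_3). Hence the type is B_3.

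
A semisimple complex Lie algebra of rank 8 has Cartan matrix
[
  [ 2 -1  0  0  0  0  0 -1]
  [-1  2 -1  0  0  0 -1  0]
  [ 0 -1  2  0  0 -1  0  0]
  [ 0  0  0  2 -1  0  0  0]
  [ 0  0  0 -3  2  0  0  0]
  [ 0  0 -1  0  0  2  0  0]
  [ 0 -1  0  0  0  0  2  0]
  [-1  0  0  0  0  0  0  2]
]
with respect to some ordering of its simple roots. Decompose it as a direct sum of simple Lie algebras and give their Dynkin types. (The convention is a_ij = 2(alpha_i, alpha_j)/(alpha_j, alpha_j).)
The diagram associated to this matrix has two connected components: the simple roots {alpha_1, alpha_2, alpha_3, alpha_6, alpha_7, alpha_8} form a chain of 5 nodes with one extra node attached to the third node from one end (E_6), and {alpha_4, alpha_5} form two nodes joined by a triple edge (G_2). A semisimple Lie algebra decomposes uniquely as the direct sum of simple ideals, one per connected component of its Dynkin diagram, so g ≅ E_6 ⊕ G_2 (dimension 78 + 14 = 92).

E_6 + G_2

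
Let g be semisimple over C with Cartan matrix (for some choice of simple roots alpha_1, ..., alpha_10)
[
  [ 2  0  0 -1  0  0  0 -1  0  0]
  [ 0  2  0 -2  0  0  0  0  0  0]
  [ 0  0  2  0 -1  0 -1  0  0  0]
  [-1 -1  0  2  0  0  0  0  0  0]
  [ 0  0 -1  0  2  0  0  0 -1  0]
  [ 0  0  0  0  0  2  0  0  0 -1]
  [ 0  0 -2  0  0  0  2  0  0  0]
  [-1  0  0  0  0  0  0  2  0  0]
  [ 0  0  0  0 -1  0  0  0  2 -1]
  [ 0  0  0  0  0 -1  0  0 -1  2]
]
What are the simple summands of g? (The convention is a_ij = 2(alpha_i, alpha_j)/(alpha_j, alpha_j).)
The diagram associated to this matrix has two connected components: the simple roots {alpha_1, alpha_2, alpha_4, alpha_8} form a chain of 4 nodes with a double edge at one end; the terminal node there is the unique long simple root (C_4), and {alpha_3, alpha_5, alpha_6, alpha_7, alpha_9, alpha_10} form a chain of 6 nodes with a double edge at one end; the terminal node there is the unique long simple root (C_6). A semisimple Lie algebra decomposes uniquely as the direct sum of simple ideals, one per connected component of its Dynkin diagram, so g ≅ C_4 ⊕ C_6 (dimension 36 + 78 = 114).

C_4 + C_6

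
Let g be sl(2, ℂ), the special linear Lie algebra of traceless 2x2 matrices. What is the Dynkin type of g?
A_1

This is sl(2), which has dimension 2^2 - 1 = 3 and rank 2 - 1 = 1 (a Cartan subalgebra is the diagonal traceless matrices). In the classification of classical Lie algebras, the special linear algebra sl(n+1) has type A_n; here n = 1, so the Dynkin diagram is a chain of 1 nodes with single edges (A_1). Hence the type is A_1.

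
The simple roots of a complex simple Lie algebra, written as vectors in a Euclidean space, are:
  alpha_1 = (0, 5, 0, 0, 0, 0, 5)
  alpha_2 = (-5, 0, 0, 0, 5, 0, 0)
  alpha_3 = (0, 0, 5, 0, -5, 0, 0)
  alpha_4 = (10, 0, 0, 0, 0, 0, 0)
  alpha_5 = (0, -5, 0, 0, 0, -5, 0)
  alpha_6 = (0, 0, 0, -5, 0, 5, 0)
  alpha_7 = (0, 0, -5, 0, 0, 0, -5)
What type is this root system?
C_7 (sp(14))

Compute the Cartan integers a_ij = 2(alpha_i, alpha_j)/(alpha_j, alpha_j); the resulting 7x7 Cartan matrix is
[[2, 0, 0, 0, -1, 0, -1], [0, 2, -1, -1, 0, 0, 0], [0, -1, 2, 0, 0, 0, -1], [0, -2, 0, 2, 0, 0, 0], [-1, 0, 0, 0, 2, -1, 0], [0, 0, 0, 0, -1, 2, 0], [-1, 0, -1, 0, 0, 0, 2]].
The roots have two lengths (squared-length ratio 2:1); the short ones are alpha_{1,2,3,5,6,7}. The associated Dynkin diagram is a chain of 7 nodes with a double edge at one end; the terminal node there is the unique long simple root (C_7), so the type is C_7 (the algebra sp(14)).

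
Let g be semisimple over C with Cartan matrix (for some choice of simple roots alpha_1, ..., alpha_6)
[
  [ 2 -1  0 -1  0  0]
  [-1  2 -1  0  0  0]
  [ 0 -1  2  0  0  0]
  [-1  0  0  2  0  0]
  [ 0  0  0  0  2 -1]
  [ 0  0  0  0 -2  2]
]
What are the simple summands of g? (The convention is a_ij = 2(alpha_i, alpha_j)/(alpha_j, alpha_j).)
type A_4 + type B_2

The diagram associated to this matrix has two connected components: the simple roots {alpha_1, alpha_2, alpha_3, alpha_4} form a chain of 4 nodes with single edges (A_4), and {alpha_5, alpha_6} form a chain of 2 nodes with a double edge at one end; the terminal node there is the unique short simple root (B_2). A semisimple Lie algebra decomposes uniquely as the direct sum of simple ideals, one per connected component of its Dynkin diagram, so g ≅ A_4 ⊕ B_2 (dimension 24 + 10 = 34).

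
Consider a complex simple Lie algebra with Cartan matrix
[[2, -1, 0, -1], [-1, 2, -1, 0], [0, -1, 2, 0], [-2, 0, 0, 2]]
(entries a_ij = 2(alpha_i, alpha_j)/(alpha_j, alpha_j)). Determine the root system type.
C_4

The matrix has rank 4 with 2's on the diagonal. Reading the off-diagonal entries as Dynkin edges (a single edge where a_ij = a_ji = -1; a double or triple edge where a_ij * a_ji = 2 or 3), the diagram is a chain of 4 nodes with a double edge at one end; the terminal node there is the unique long simple root (C_4). One simple-root ordering that puts it in standard form is (alpha_3, alpha_2, alpha_1, alpha_4). So the algebra is type C_4, i.e. sp(8).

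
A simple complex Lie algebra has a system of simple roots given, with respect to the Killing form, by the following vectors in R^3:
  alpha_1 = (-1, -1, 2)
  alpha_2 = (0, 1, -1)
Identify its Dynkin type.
G2

Compute the Cartan integers a_ij = 2(alpha_i, alpha_j)/(alpha_j, alpha_j); the resulting 2x2 Cartan matrix is
[[2, -3], [-1, 2]].
The roots have two lengths (squared-length ratio 3:1); the short ones are alpha_{2}. The associated Dynkin diagram is two nodes joined by a triple edge (G_2), so the type is G_2.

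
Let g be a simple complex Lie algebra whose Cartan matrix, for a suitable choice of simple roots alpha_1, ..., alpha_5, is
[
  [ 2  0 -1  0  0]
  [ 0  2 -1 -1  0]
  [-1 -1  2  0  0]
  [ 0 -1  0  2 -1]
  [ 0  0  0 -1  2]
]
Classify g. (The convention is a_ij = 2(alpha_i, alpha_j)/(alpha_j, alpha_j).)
A_5

The matrix has rank 5 with 2's on the diagonal. Reading the off-diagonal entries as Dynkin edges (a single edge where a_ij = a_ji = -1; a double or triple edge where a_ij * a_ji = 2 or 3), the diagram is a chain of 5 nodes with single edges (A_5). One simple-root ordering that puts it in standard form is (alpha_1, alpha_3, alpha_2, alpha_4, alpha_5). So the algebra is type A_5, i.e. sl(6).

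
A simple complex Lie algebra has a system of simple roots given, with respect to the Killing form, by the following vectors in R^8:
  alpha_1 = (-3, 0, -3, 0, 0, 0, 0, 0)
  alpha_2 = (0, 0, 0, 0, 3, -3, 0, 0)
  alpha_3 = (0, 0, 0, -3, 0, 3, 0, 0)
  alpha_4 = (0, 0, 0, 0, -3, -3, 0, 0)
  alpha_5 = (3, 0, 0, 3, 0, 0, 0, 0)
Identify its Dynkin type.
Compute the Cartan integers a_ij = 2(alpha_i, alpha_j)/(alpha_j, alpha_j); the resulting 5x5 Cartan matrix is
[[2, 0, 0, 0, -1], [0, 2, -1, 0, 0], [0, -1, 2, -1, -1], [0, 0, -1, 2, 0], [-1, 0, -1, 0, 2]].
All simple roots have the same length, so the diagram is simply laced. The associated Dynkin diagram is a chain of 3 nodes with a fork of two nodes at one end (D_5), so the type is D_5 (the algebra so(10)).

type D_5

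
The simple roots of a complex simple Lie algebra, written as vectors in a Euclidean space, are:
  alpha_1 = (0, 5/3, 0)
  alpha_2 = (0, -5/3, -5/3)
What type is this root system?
B_2 (so(5))

Compute the Cartan integers a_ij = 2(alpha_i, alpha_j)/(alpha_j, alpha_j); the resulting 2x2 Cartan matrix is
[[2, -1], [-2, 2]].
The roots have two lengths (squared-length ratio 2:1); the short ones are alpha_{1}. The associated Dynkin diagram is a chain of 2 nodes with a double edge at one end; the terminal node there is the unique short simple root (B_2), so the type is B_2 (the algebra so(5)).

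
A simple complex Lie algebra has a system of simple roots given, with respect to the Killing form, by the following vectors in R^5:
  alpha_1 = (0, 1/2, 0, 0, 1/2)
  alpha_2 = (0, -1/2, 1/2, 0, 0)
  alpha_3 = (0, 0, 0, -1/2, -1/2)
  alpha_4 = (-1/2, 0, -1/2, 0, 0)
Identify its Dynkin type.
type A_4

Compute the Cartan integers a_ij = 2(alpha_i, alpha_j)/(alpha_j, alpha_j); the resulting 4x4 Cartan matrix is
[[2, -1, -1, 0], [-1, 2, 0, -1], [-1, 0, 2, 0], [0, -1, 0, 2]].
All simple roots have the same length, so the diagram is simply laced. The associated Dynkin diagram is a chain of 4 nodes with single edges (A_4), so the type is A_4 (the algebra sl(5)).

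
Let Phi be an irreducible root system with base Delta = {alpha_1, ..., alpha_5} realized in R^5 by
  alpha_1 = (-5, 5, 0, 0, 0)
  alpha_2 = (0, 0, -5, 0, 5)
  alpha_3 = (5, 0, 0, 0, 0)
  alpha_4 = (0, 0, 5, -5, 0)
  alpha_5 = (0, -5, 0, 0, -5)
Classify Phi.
Compute the Cartan integers a_ij = 2(alpha_i, alpha_j)/(alpha_j, alpha_j); the resulting 5x5 Cartan matrix is
[[2, 0, -2, 0, -1], [0, 2, 0, -1, -1], [-1, 0, 2, 0, 0], [0, -1, 0, 2, 0], [-1, -1, 0, 0, 2]].
The roots have two lengths (squared-length ratio 2:1); the short ones are alpha_{3}. The associated Dynkin diagram is a chain of 5 nodes with a double edge at one end; the terminal node there is the unique short simple root (B_5), so the type is B_5 (the algebra so(11)).

type B_5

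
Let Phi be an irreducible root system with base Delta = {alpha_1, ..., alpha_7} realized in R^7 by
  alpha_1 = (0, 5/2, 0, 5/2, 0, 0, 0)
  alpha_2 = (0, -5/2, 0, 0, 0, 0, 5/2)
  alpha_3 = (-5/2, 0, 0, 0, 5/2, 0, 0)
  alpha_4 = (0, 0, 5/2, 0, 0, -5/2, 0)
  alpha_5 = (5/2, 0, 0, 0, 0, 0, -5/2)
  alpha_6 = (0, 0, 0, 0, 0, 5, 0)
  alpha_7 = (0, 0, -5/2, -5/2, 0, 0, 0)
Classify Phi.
C_7

Compute the Cartan integers a_ij = 2(alpha_i, alpha_j)/(alpha_j, alpha_j); the resulting 7x7 Cartan matrix is
[[2, -1, 0, 0, 0, 0, -1], [-1, 2, 0, 0, -1, 0, 0], [0, 0, 2, 0, -1, 0, 0], [0, 0, 0, 2, 0, -1, -1], [0, -1, -1, 0, 2, 0, 0], [0, 0, 0, -2, 0, 2, 0], [-1, 0, 0, -1, 0, 0, 2]].
The roots have two lengths (squared-length ratio 2:1); the short ones are alpha_{1,2,3,4,5,7}. The associated Dynkin diagram is a chain of 7 nodes with a double edge at one end; the terminal node there is the unique long simple root (C_7), so the type is C_7 (the algebra sp(14)).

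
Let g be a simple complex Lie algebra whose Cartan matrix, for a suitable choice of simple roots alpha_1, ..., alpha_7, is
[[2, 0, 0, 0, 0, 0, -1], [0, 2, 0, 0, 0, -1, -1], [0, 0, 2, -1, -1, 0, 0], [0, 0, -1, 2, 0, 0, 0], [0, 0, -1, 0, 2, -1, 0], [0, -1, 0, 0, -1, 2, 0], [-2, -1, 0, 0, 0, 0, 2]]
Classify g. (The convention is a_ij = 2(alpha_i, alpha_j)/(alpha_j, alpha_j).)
The matrix has rank 7 with 2's on the diagonal. Reading the off-diagonal entries as Dynkin edges (a single edge where a_ij = a_ji = -1; a double or triple edge where a_ij * a_ji = 2 or 3), the diagram is a chain of 7 nodes with a double edge at one end; the terminal node there is the unique short simple root (B_7). One simple-root ordering that puts it in standard form is (alpha_4, alpha_3, alpha_5, alpha_6, alpha_2, alpha_7, alpha_1). So the algebra is type B_7, i.e. so(15).

type B_7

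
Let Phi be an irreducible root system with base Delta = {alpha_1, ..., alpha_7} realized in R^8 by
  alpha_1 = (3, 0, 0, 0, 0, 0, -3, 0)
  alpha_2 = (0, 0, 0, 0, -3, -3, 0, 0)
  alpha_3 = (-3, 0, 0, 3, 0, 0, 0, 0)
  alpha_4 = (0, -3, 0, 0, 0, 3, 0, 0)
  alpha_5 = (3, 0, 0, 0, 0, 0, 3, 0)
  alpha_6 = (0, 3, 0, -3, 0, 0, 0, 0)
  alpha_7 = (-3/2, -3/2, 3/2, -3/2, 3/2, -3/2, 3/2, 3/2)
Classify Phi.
Compute the Cartan integers a_ij = 2(alpha_i, alpha_j)/(alpha_j, alpha_j); the resulting 7x7 Cartan matrix is
[[2, 0, -1, 0, 0, 0, -1], [0, 2, 0, -1, 0, 0, 0], [-1, 0, 2, 0, -1, -1, 0], [0, -1, 0, 2, 0, -1, 0], [0, 0, -1, 0, 2, 0, 0], [0, 0, -1, -1, 0, 2, 0], [-1, 0, 0, 0, 0, 0, 2]].
All simple roots have the same length, so the diagram is simply laced. The associated Dynkin diagram is a chain of 6 nodes with one extra node attached to the third node from one end (E_7), so the type is E_7.

E_7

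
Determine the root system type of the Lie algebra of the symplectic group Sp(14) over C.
type C_7

This is sp(14), which has dimension 14(14+1)/2 = 105 and rank 14/2 = 7. In the classification of classical Lie algebras, the symplectic algebra sp(2n) has type C_n; here n = 7, so the Dynkin diagram is a chain of 7 nodes with a double edge at one end; the terminal node there is the unique long simple root (C_7). Hence the type is C_7.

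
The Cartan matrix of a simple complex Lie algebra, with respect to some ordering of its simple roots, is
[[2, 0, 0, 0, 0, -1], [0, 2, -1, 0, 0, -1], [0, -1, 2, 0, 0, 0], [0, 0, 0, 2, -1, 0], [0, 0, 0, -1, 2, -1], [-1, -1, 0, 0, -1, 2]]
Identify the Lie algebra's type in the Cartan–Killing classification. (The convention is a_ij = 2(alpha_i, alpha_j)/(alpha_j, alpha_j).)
E_6

The matrix has rank 6 with 2's on the diagonal. Reading the off-diagonal entries as Dynkin edges (a single edge where a_ij = a_ji = -1; a double or triple edge where a_ij * a_ji = 2 or 3), the diagram is a chain of 5 nodes with one extra node attached to the third node from one end (E_6). One simple-root ordering that puts it in standard form is (alpha_4, alpha_1, alpha_5, alpha_6, alpha_2, alpha_3). So the algebra is type E_6.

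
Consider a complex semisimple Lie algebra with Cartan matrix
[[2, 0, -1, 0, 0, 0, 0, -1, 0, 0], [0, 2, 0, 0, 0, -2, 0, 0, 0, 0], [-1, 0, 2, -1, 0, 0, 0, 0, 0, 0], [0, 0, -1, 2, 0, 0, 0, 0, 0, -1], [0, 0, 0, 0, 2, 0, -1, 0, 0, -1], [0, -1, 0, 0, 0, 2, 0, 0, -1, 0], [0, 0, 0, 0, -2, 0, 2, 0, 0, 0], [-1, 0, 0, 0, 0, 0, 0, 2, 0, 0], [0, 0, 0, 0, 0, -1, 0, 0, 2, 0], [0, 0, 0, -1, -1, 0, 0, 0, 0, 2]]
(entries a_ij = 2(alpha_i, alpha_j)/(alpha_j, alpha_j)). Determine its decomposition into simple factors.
C_3 (sp(6)) ⊕ C_7 (sp(14))

The diagram associated to this matrix has two connected components: the simple roots {alpha_2, alpha_6, alpha_9} form a chain of 3 nodes with a double edge at one end; the terminal node there is the unique long simple root (C_3), and {alpha_1, alpha_3, alpha_4, alpha_5, alpha_7, alpha_8, alpha_10} form a chain of 7 nodes with a double edge at one end; the terminal node there is the unique long simple root (C_7). A semisimple Lie algebra decomposes uniquely as the direct sum of simple ideals, one per connected component of its Dynkin diagram, so g ≅ C_3 ⊕ C_7 (dimension 21 + 105 = 126).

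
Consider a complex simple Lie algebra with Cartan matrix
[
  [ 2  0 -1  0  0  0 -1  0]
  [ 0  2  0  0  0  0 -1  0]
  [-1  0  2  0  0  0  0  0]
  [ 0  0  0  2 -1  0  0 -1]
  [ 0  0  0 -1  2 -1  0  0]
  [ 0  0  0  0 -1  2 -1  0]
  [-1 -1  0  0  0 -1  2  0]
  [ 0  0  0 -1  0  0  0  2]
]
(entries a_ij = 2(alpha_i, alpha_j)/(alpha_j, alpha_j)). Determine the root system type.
The matrix has rank 8 with 2's on the diagonal. Reading the off-diagonal entries as Dynkin edges (a single edge where a_ij = a_ji = -1; a double or triple edge where a_ij * a_ji = 2 or 3), the diagram is a chain of 7 nodes with one extra node attached to the third node from one end (E_8). One simple-root ordering that puts it in standard form is (alpha_3, alpha_2, alpha_1, alpha_7, alpha_6, alpha_5, alpha_4, alpha_8). So the algebra is type E_8.

E8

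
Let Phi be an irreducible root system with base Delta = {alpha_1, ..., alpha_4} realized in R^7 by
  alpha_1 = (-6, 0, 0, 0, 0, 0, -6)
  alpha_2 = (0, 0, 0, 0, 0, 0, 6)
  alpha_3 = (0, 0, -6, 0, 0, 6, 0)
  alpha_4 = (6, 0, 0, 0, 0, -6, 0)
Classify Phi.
Compute the Cartan integers a_ij = 2(alpha_i, alpha_j)/(alpha_j, alpha_j); the resulting 4x4 Cartan matrix is
[[2, -2, 0, -1], [-1, 2, 0, 0], [0, 0, 2, -1], [-1, 0, -1, 2]].
The roots have two lengths (squared-length ratio 2:1); the short ones are alpha_{2}. The associated Dynkin diagram is a chain of 4 nodes with a double edge at one end; the terminal node there is the unique short simple root (B_4), so the type is B_4 (the algebra so(9)).

type B_4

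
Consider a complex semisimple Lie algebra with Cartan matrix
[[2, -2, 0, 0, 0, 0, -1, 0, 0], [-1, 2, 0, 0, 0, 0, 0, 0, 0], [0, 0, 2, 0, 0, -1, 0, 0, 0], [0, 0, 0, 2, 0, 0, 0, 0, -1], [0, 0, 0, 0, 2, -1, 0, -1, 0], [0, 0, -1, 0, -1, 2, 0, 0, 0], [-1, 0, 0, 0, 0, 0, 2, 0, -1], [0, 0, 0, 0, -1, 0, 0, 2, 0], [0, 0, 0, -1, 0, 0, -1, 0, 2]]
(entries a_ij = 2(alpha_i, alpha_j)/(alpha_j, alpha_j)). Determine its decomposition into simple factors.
The diagram associated to this matrix has two connected components: the simple roots {alpha_3, alpha_5, alpha_6, alpha_8} form a chain of 4 nodes with single edges (A_4), and {alpha_1, alpha_2, alpha_4, alpha_7, alpha_9} form a chain of 5 nodes with a double edge at one end; the terminal node there is the unique short simple root (B_5). A semisimple Lie algebra decomposes uniquely as the direct sum of simple ideals, one per connected component of its Dynkin diagram, so g ≅ A_4 ⊕ B_5 (dimension 24 + 55 = 79).

type A_4 ⊕ type B_5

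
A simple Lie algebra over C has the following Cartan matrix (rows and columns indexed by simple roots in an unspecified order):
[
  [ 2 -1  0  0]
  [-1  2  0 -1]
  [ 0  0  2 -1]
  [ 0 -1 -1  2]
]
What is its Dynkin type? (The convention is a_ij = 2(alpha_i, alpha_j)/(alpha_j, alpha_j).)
The matrix has rank 4 with 2's on the diagonal. Reading the off-diagonal entries as Dynkin edges (a single edge where a_ij = a_ji = -1; a double or triple edge where a_ij * a_ji = 2 or 3), the diagram is a chain of 4 nodes with single edges (A_4). One simple-root ordering that puts it in standard form is (alpha_1, alpha_2, alpha_4, alpha_3). So the algebra is type A_4, i.e. sl(5).

A_4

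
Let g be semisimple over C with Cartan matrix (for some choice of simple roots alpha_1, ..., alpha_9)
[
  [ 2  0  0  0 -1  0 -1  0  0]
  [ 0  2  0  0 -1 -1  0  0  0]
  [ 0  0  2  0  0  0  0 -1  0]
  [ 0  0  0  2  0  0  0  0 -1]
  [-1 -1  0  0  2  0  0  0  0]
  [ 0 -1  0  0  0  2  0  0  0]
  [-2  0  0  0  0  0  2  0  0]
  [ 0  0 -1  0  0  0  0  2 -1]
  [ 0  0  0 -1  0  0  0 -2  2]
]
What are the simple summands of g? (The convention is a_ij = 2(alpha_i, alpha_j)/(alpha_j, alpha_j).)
The diagram associated to this matrix has two connected components: the simple roots {alpha_1, alpha_2, alpha_5, alpha_6, alpha_7} form a chain of 5 nodes with a double edge at one end; the terminal node there is the unique long simple root (C_5), and {alpha_3, alpha_4, alpha_8, alpha_9} form a chain of 4 nodes with a double edge between the middle two (F_4). A semisimple Lie algebra decomposes uniquely as the direct sum of simple ideals, one per connected component of its Dynkin diagram, so g ≅ C_5 ⊕ F_4 (dimension 55 + 52 = 107).

type C_5 + type F_4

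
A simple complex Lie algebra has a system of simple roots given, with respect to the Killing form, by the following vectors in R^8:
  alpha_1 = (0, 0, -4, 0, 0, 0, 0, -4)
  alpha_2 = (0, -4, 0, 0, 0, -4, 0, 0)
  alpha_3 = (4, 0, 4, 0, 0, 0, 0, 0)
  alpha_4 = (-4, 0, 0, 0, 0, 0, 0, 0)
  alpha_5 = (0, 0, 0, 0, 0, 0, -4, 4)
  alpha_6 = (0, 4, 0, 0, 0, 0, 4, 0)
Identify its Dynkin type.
B_6 (so(13))

Compute the Cartan integers a_ij = 2(alpha_i, alpha_j)/(alpha_j, alpha_j); the resulting 6x6 Cartan matrix is
[[2, 0, -1, 0, -1, 0], [0, 2, 0, 0, 0, -1], [-1, 0, 2, -2, 0, 0], [0, 0, -1, 2, 0, 0], [-1, 0, 0, 0, 2, -1], [0, -1, 0, 0, -1, 2]].
The roots have two lengths (squared-length ratio 2:1); the short ones are alpha_{4}. The associated Dynkin diagram is a chain of 6 nodes with a double edge at one end; the terminal node there is the unique short simple root (B_6), so the type is B_6 (the algebra so(13)).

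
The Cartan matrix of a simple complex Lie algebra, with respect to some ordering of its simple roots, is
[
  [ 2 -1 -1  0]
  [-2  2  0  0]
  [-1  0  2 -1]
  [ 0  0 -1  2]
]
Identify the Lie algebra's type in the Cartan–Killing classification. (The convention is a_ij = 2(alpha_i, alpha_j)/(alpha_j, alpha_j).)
C_4 (sp(8))

The matrix has rank 4 with 2's on the diagonal. Reading the off-diagonal entries as Dynkin edges (a single edge where a_ij = a_ji = -1; a double or triple edge where a_ij * a_ji = 2 or 3), the diagram is a chain of 4 nodes with a double edge at one end; the terminal node there is the unique long simple root (C_4). One simple-root ordering that puts it in standard form is (alpha_4, alpha_3, alpha_1, alpha_2). So the algebra is type C_4, i.e. sp(8).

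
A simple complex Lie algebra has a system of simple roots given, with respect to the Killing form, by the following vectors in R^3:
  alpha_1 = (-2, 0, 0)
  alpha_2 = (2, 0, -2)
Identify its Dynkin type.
Compute the Cartan integers a_ij = 2(alpha_i, alpha_j)/(alpha_j, alpha_j); the resulting 2x2 Cartan matrix is
[[2, -1], [-2, 2]].
The roots have two lengths (squared-length ratio 2:1); the short ones are alpha_{1}. The associated Dynkin diagram is a chain of 2 nodes with a double edge at one end; the terminal node there is the unique short simple root (B_2), so the type is B_2 (the algebra so(5)).

B_2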